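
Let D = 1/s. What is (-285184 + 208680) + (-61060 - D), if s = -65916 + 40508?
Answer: -3495226111/25408 ≈ -1.3756e+5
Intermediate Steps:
s = -25408
D = -1/25408 (D = 1/(-25408) = -1/25408 ≈ -3.9358e-5)
(-285184 + 208680) + (-61060 - D) = (-285184 + 208680) + (-61060 - 1*(-1/25408)) = -76504 + (-61060 + 1/25408) = -76504 - 1551412479/25408 = -3495226111/25408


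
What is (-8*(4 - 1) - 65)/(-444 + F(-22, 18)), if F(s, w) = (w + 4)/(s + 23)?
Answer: 89/422 ≈ 0.21090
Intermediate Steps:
F(s, w) = (4 + w)/(23 + s)
(-8*(4 - 1) - 65)/(-444 + F(-22, 18)) = (-8*(4 - 1) - 65)/(-444 + (4 + 18)/(23 - 22)) = (-8*3 - 65)/(-444 + 22/1) = (-24 - 65)/(-444 + 1*22) = -89/(-444 + 22) = -89/(-422) = -1/422*(-89) = 89/422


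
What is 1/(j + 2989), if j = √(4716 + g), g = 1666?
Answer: 2989/8927739 - √6382/8927739 ≈ 0.00032585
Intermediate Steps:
j = √6382 (j = √(4716 + 1666) = √6382 ≈ 79.887)
1/(j + 2989) = 1/(√6382 + 2989) = 1/(2989 + √6382)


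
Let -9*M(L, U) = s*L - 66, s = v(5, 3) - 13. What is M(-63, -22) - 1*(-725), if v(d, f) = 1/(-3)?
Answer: 639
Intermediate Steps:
v(d, f) = -1/3
s = -40/3 (s = -1/3 - 13 = -40/3 ≈ -13.333)
M(L, U) = 22/3 + 40*L/27 (M(L, U) = -(-40*L/3 - 66)/9 = -(-66 - 40*L/3)/9 = 22/3 + 40*L/27)
M(-63, -22) - 1*(-725) = (22/3 + (40/27)*(-63)) - 1*(-725) = (22/3 - 280/3) + 725 = -86 + 725 = 639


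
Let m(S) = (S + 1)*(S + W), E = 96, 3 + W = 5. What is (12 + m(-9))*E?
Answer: 6528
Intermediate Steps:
W = 2 (W = -3 + 5 = 2)
m(S) = (1 + S)*(2 + S) (m(S) = (S + 1)*(S + 2) = (1 + S)*(2 + S))
(12 + m(-9))*E = (12 + (2 + (-9)² + 3*(-9)))*96 = (12 + (2 + 81 - 27))*96 = (12 + 56)*96 = 68*96 = 6528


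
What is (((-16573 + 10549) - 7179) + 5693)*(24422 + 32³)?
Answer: -429496900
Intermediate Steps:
(((-16573 + 10549) - 7179) + 5693)*(24422 + 32³) = ((-6024 - 7179) + 5693)*(24422 + 32768) = (-13203 + 5693)*57190 = -7510*57190 = -429496900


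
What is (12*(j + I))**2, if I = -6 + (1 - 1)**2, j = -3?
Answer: 11664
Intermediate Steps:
I = -6 (I = -6 + 0**2 = -6 + 0 = -6)
(12*(j + I))**2 = (12*(-3 - 6))**2 = (12*(-9))**2 = (-108)**2 = 11664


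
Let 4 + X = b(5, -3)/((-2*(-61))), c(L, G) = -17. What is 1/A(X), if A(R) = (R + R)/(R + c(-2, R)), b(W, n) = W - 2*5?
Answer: 151/58 ≈ 2.6034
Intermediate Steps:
b(W, n) = -10 + W (b(W, n) = W - 10 = -10 + W)
X = -493/122 (X = -4 + (-10 + 5)/((-2*(-61))) = -4 - 5/122 = -493/122 ≈ -4.0410)
A(R) = 2*R/(-17 + R) (A(R) = (R + R)/(R - 17) = (2*R)/(-17 + R) = 2*R/(-17 + R))
1/A(X) = 1/(2*(-493/122)/(-17 - 493/122)) = 1/(2*(-493/122)/(-2567/122)) = 1/(2*(-493/122)*(-122/2567)) = 1/(58/151) = 151/58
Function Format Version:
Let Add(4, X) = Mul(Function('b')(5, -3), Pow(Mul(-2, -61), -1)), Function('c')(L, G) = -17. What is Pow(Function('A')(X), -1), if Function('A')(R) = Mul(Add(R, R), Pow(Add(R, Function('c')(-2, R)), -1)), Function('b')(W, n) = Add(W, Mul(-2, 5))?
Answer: Rational(151, 58) ≈ 2.6034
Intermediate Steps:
Function('b')(W, n) = Add(-10, W) (Function('b')(W, n) = Add(W, -10) = Add(-10, W))
X = Rational(-493, 122) (X = Add(-4, Mul(Add(-10, 5), Pow(Mul(-2, -61), -1))) = Add(-4, Mul(-5, Pow(122, -1))) = Add(-4, Mul(-5, Rational(1, 122))) = Add(-4, Rational(-5, 122)) = Rational(-493, 122) ≈ -4.0410)
Function('A')(R) = Mul(2, R, Pow(Add(-17, R), -1)) (Function('A')(R) = Mul(Add(R, R), Pow(Add(R, -17), -1)) = Mul(Mul(2, R), Pow(Add(-17, R), -1)) = Mul(2, R, Pow(Add(-17, R), -1)))
Pow(Function('A')(X), -1) = Pow(Mul(2, Rational(-493, 122), Pow(Add(-17, Rational(-493, 122)), -1)), -1) = Pow(Mul(2, Rational(-493, 122), Pow(Rational(-2567, 122), -1)), -1) = Pow(Mul(2, Rational(-493, 122), Rational(-122, 2567)), -1) = Pow(Rational(58, 151), -1) = Rational(151, 58)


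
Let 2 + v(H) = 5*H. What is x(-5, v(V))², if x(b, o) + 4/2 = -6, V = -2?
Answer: 64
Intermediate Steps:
v(H) = -2 + 5*H
x(b, o) = -8 (x(b, o) = -2 - 6 = -8)
x(-5, v(V))² = (-8)² = 64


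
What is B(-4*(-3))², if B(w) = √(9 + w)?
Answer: 21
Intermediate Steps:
B(-4*(-3))² = (√(9 - 4*(-3)))² = (√(9 + 12))² = (√21)² = 21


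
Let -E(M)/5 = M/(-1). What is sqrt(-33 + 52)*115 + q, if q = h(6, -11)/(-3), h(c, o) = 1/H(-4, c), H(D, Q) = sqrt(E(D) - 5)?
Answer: 115*sqrt(19) + I/15 ≈ 501.27 + 0.066667*I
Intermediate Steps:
E(M) = 5*M (E(M) = -5*M/(-1) = -5*M*(-1) = -(-5)*M = 5*M)
H(D, Q) = sqrt(-5 + 5*D) (H(D, Q) = sqrt(5*D - 5) = sqrt(-5 + 5*D))
h(c, o) = -I/5 (h(c, o) = 1/(sqrt(-5 + 5*(-4))) = 1/(sqrt(-5 - 20)) = 1/(sqrt(-25)) = 1/(5*I) = -I/5)
q = I/15 (q = -I/5/(-3) = -I/5*(-1/3) = I/15 ≈ 0.066667*I)
sqrt(-33 + 52)*115 + q = sqrt(-33 + 52)*115 + I/15 = sqrt(19)*115 + I/15 = 115*sqrt(19) + I/15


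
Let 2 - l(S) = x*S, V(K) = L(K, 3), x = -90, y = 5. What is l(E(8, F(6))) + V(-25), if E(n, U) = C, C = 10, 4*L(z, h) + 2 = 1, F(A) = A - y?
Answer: 3607/4 ≈ 901.75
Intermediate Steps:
F(A) = -5 + A (F(A) = A - 1*5 = A - 5 = -5 + A)
L(z, h) = -¼ (L(z, h) = -½ + (¼)*1 = -½ + ¼ = -¼)
V(K) = -¼
E(n, U) = 10
l(S) = 2 + 90*S (l(S) = 2 - (-90)*S = 2 + 90*S)
l(E(8, F(6))) + V(-25) = (2 + 90*10) - ¼ = (2 + 900) - ¼ = 902 - ¼ = 3607/4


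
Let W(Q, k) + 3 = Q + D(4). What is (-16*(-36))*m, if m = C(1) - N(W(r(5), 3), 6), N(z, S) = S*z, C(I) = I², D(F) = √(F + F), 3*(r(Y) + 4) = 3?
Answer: 21312 - 6912*√2 ≈ 11537.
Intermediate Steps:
r(Y) = -3 (r(Y) = -4 + (⅓)*3 = -4 + 1 = -3)
D(F) = √2*√F (D(F) = √(2*F) = √2*√F)
W(Q, k) = -3 + Q + 2*√2 (W(Q, k) = -3 + (Q + √2*√4) = -3 + (Q + √2*2) = -3 + (Q + 2*√2) = -3 + Q + 2*√2)
m = 37 - 12*√2 (m = 1² - 6*(-3 - 3 + 2*√2) = 1 - 6*(-6 + 2*√2) = 1 - (-36 + 12*√2) = 1 + (36 - 12*√2) = 37 - 12*√2 ≈ 20.029)
(-16*(-36))*m = (-16*(-36))*(37 - 12*√2) = 576*(37 - 12*√2) = 21312 - 6912*√2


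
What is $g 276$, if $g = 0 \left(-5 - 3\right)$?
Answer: $0$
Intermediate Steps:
$g = 0$ ($g = 0 \left(-8\right) = 0$)
$g 276 = 0 \cdot 276 = 0$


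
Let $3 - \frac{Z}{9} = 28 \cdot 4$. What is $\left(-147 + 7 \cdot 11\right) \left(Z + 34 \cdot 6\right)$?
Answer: $54390$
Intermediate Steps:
$Z = -981$ ($Z = 27 - 9 \cdot 28 \cdot 4 = 27 - 1008 = -981$)
$\left(-147 + 7 \cdot 11\right) \left(Z + 34 \cdot 6\right) = \left(-147 + 7 \cdot 11\right) \left(-981 + 34 \cdot 6\right) = \left(-147 + 77\right) \left(-981 + 204\right) = \left(-70\right) \left(-777\right) = 54390$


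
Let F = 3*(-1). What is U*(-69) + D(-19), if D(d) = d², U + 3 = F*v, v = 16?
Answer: 3880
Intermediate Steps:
F = -3
U = -51 (U = -3 - 3*16 = -3 - 48 = -51)
U*(-69) + D(-19) = -51*(-69) + (-19)² = 3519 + 361 = 3880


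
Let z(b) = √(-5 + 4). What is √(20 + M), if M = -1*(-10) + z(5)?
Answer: √(30 + I) ≈ 5.478 + 0.09127*I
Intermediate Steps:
z(b) = I (z(b) = √(-1) = I)
M = 10 + I (M = -1*(-10) + I = 10 + I ≈ 10.0 + 1.0*I)
√(20 + M) = √(20 + (10 + I)) = √(30 + I)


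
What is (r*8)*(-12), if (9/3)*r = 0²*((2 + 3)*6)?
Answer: 0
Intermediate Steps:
r = 0 (r = (0²*((2 + 3)*6))/3 = (0*(5*6))/3 = (0*30)/3 = (⅓)*0 = 0)
(r*8)*(-12) = (0*8)*(-12) = 0*(-12) = 0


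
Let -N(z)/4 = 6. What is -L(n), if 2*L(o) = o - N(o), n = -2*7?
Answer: -5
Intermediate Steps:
n = -14
N(z) = -24 (N(z) = -4*6 = -24)
L(o) = 12 + o/2 (L(o) = (o - 1*(-24))/2 = (o + 24)/2 = (24 + o)/2 = 12 + o/2)
-L(n) = -(12 + (½)*(-14)) = -(12 - 7) = -1*5 = -5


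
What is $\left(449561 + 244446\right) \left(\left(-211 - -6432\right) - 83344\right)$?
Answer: $-53523901861$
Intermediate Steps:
$\left(449561 + 244446\right) \left(\left(-211 - -6432\right) - 83344\right) = 694007 \left(\left(-211 + 6432\right) - 83344\right) = 694007 \left(6221 - 83344\right) = 694007 \left(-77123\right) = -53523901861$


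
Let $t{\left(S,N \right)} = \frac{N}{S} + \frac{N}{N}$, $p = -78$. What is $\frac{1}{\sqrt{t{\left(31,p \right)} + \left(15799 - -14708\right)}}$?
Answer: $\frac{\sqrt{29315770}}{945670} \approx 0.0057255$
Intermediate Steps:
$t{\left(S,N \right)} = 1 + \frac{N}{S}$ ($t{\left(S,N \right)} = \frac{N}{S} + 1 = 1 + \frac{N}{S}$)
$\frac{1}{\sqrt{t{\left(31,p \right)} + \left(15799 - -14708\right)}} = \frac{1}{\sqrt{\frac{-78 + 31}{31} + \left(15799 - -14708\right)}} = \frac{1}{\sqrt{\frac{1}{31} \left(-47\right) + \left(15799 + 14708\right)}} = \frac{1}{\sqrt{- \frac{47}{31} + 30507}} = \frac{1}{\sqrt{\frac{945670}{31}}} = \frac{1}{\frac{1}{31} \sqrt{29315770}} = \frac{\sqrt{29315770}}{945670}$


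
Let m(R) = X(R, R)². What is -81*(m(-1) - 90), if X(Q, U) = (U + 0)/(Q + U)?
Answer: 29079/4 ≈ 7269.8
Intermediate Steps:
X(Q, U) = U/(Q + U)
m(R) = ¼ (m(R) = (R/(R + R))² = (R/((2*R)))² = (R*(1/(2*R)))² = (½)² = ¼)
-81*(m(-1) - 90) = -81*(¼ - 90) = -81*(-359/4) = 29079/4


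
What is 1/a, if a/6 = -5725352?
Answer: -1/34352112 ≈ -2.9110e-8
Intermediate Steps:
a = -34352112 (a = 6*(-5725352) = -34352112)
1/a = 1/(-34352112) = -1/34352112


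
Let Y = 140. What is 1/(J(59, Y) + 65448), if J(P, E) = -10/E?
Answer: 14/916271 ≈ 1.5279e-5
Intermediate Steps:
1/(J(59, Y) + 65448) = 1/(-10/140 + 65448) = 1/(-10*1/140 + 65448) = 1/(-1/14 + 65448) = 1/(916271/14) = 14/916271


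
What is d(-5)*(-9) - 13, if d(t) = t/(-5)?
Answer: -22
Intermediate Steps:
d(t) = -t/5 (d(t) = t*(-1/5) = -t/5)
d(-5)*(-9) - 13 = -1/5*(-5)*(-9) - 13 = 1*(-9) - 13 = -9 - 13 = -22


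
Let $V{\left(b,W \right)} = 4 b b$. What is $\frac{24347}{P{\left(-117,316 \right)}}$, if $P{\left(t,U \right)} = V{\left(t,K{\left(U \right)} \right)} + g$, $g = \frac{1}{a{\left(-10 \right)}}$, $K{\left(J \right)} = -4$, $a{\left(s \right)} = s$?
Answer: $\frac{243470}{547559} \approx 0.44465$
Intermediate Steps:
$V{\left(b,W \right)} = 4 b^{2}$
$g = - \frac{1}{10}$ ($g = \frac{1}{-10} = - \frac{1}{10} \approx -0.1$)
$P{\left(t,U \right)} = - \frac{1}{10} + 4 t^{2}$ ($P{\left(t,U \right)} = 4 t^{2} - \frac{1}{10} = - \frac{1}{10} + 4 t^{2}$)
$\frac{24347}{P{\left(-117,316 \right)}} = \frac{24347}{- \frac{1}{10} + 4 \left(-117\right)^{2}} = \frac{24347}{- \frac{1}{10} + 4 \cdot 13689} = \frac{24347}{- \frac{1}{10} + 54756} = \frac{24347}{\frac{547559}{10}} = 24347 \cdot \frac{10}{547559} = \frac{243470}{547559}$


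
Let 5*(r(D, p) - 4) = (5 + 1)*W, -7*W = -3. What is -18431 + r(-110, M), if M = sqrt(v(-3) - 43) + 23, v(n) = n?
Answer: -644927/35 ≈ -18427.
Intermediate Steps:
W = 3/7 (W = -1/7*(-3) = 3/7 ≈ 0.42857)
M = 23 + I*sqrt(46) (M = sqrt(-3 - 43) + 23 = sqrt(-46) + 23 = I*sqrt(46) + 23 = 23 + I*sqrt(46) ≈ 23.0 + 6.7823*I)
r(D, p) = 158/35 (r(D, p) = 4 + ((5 + 1)*(3/7))/5 = 4 + (6*(3/7))/5 = 4 + (1/5)*(18/7) = 4 + 18/35 = 158/35)
-18431 + r(-110, M) = -18431 + 158/35 = -644927/35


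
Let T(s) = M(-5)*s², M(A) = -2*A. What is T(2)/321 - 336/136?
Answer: -12802/5457 ≈ -2.3460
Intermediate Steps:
T(s) = 10*s² (T(s) = (-2*(-5))*s² = 10*s²)
T(2)/321 - 336/136 = (10*2²)/321 - 336/136 = (10*4)*(1/321) - 336*1/136 = 40*(1/321) - 42/17 = 40/321 - 42/17 = -12802/5457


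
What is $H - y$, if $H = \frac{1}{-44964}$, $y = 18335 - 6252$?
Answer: $- \frac{543300013}{44964} \approx -12083.0$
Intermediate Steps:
$y = 12083$
$H = - \frac{1}{44964} \approx -2.224 \cdot 10^{-5}$
$H - y = - \frac{1}{44964} - 12083 = - \frac{543300013}{44964}$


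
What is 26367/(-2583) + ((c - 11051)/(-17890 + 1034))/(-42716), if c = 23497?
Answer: -64574009581/6325897872 ≈ -10.208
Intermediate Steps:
26367/(-2583) + ((c - 11051)/(-17890 + 1034))/(-42716) = 26367/(-2583) + ((23497 - 11051)/(-17890 + 1034))/(-42716) = 26367*(-1/2583) + (12446/(-16856))*(-1/42716) = -8789/861 + (12446*(-1/16856))*(-1/42716) = -8789/861 - 127/172*(-1/42716) = -8789/861 + 127/7347152 = -64574009581/6325897872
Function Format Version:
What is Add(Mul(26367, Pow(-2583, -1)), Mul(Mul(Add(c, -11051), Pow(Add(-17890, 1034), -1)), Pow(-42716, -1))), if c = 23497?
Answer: Rational(-64574009581, 6325897872) ≈ -10.208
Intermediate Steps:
Add(Mul(26367, Pow(-2583, -1)), Mul(Mul(Add(c, -11051), Pow(Add(-17890, 1034), -1)), Pow(-42716, -1))) = Add(Mul(26367, Pow(-2583, -1)), Mul(Mul(Add(23497, -11051), Pow(Add(-17890, 1034), -1)), Pow(-42716, -1))) = Add(Mul(26367, Rational(-1, 2583)), Mul(Mul(12446, Pow(-16856, -1)), Rational(-1, 42716))) = Add(Rational(-8789, 861), Mul(Mul(12446, Rational(-1, 16856)), Rational(-1, 42716))) = Add(Rational(-8789, 861), Mul(Rational(-127, 172), Rational(-1, 42716))) = Add(Rational(-8789, 861), Rational(127, 7347152)) = Rational(-64574009581, 6325897872)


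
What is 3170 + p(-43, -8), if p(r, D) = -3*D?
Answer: 3194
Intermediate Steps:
3170 + p(-43, -8) = 3170 - 3*(-8) = 3170 + 24 = 3194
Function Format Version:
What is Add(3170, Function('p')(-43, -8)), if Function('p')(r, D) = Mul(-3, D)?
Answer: 3194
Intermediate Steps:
Add(3170, Function('p')(-43, -8)) = Add(3170, Mul(-3, -8)) = Add(3170, 24) = 3194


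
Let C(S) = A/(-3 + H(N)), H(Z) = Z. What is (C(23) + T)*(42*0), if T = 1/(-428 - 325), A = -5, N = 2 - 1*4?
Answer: 0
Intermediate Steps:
N = -2 (N = 2 - 4 = -2)
T = -1/753 (T = 1/(-753) = -1/753 ≈ -0.0013280)
C(S) = 1 (C(S) = -5/(-3 - 2) = -5/(-5) = -5*(-1/5) = 1)
(C(23) + T)*(42*0) = (1 - 1/753)*(42*0) = (752/753)*0 = 0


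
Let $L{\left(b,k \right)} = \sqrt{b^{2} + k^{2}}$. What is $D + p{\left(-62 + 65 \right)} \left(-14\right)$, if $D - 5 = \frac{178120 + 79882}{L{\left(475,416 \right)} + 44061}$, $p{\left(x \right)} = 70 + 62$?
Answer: $- \frac{1782922743299}{970486520} - \frac{129001 \sqrt{398681}}{970486520} \approx -1837.2$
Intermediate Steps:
$p{\left(x \right)} = 132$
$D = 5 + \frac{258002}{44061 + \sqrt{398681}}$ ($D = 5 + \frac{178120 + 79882}{\sqrt{475^{2} + 416^{2}} + 44061} = 5 + \frac{258002}{\sqrt{225625 + 173056} + 44061} = 5 + \frac{258002}{\sqrt{398681} + 44061} = 5 + \frac{258002}{44061 + \sqrt{398681}} \approx 10.773$)
$D + p{\left(-62 + 65 \right)} \left(-14\right) = \left(\frac{10536345661}{970486520} - \frac{129001 \sqrt{398681}}{970486520}\right) + 132 \left(-14\right) = \left(\frac{10536345661}{970486520} - \frac{129001 \sqrt{398681}}{970486520}\right) - 1848 = - \frac{1782922743299}{970486520} - \frac{129001 \sqrt{398681}}{970486520}$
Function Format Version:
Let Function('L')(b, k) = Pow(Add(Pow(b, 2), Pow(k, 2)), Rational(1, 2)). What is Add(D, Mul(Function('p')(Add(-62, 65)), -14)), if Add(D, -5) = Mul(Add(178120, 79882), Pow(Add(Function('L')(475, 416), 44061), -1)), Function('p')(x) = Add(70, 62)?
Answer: Add(Rational(-1782922743299, 970486520), Mul(Rational(-129001, 970486520), Pow(398681, Rational(1, 2)))) ≈ -1837.2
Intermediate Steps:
Function('p')(x) = 132
D = Add(5, Mul(258002, Pow(Add(44061, Pow(398681, Rational(1, 2))), -1))) (D = Add(5, Mul(Add(178120, 79882), Pow(Add(Pow(Add(Pow(475, 2), Pow(416, 2)), Rational(1, 2)), 44061), -1))) = Add(5, Mul(258002, Pow(Add(Pow(Add(225625, 173056), Rational(1, 2)), 44061), -1))) = Add(5, Mul(258002, Pow(Add(Pow(398681, Rational(1, 2)), 44061), -1))) = Add(5, Mul(258002, Pow(Add(44061, Pow(398681, Rational(1, 2))), -1))) ≈ 10.773)
Add(D, Mul(Function('p')(Add(-62, 65)), -14)) = Add(Add(Rational(10536345661, 970486520), Mul(Rational(-129001, 970486520), Pow(398681, Rational(1, 2)))), Mul(132, -14)) = Add(Add(Rational(10536345661, 970486520), Mul(Rational(-129001, 970486520), Pow(398681, Rational(1, 2)))), -1848) = Add(Rational(-1782922743299, 970486520), Mul(Rational(-129001, 970486520), Pow(398681, Rational(1, 2))))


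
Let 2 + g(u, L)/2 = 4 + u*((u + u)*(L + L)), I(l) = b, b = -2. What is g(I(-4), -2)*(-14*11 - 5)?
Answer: 9540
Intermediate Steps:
I(l) = -2
g(u, L) = 4 + 8*L*u² (g(u, L) = -4 + 2*(4 + u*((u + u)*(L + L))) = -4 + 2*(4 + u*((2*u)*(2*L))) = -4 + 2*(4 + u*(4*L*u)) = -4 + 2*(4 + 4*L*u²) = -4 + (8 + 8*L*u²) = 4 + 8*L*u²)
g(I(-4), -2)*(-14*11 - 5) = (4 + 8*(-2)*(-2)²)*(-14*11 - 5) = (4 + 8*(-2)*4)*(-154 - 5) = (4 - 64)*(-159) = -60*(-159) = 9540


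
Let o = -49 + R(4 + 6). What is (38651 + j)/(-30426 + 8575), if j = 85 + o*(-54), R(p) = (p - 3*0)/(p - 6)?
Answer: -41247/21851 ≈ -1.8876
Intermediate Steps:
R(p) = p/(-6 + p) (R(p) = (p + 0)/(-6 + p) = p/(-6 + p))
o = -93/2 (o = -49 + (4 + 6)/(-6 + (4 + 6)) = -49 + 10/(-6 + 10) = -49 + 10/4 = -49 + 10*(¼) = -49 + 5/2 = -93/2 ≈ -46.500)
j = 2596 (j = 85 - 93/2*(-54) = 85 + 2511 = 2596)
(38651 + j)/(-30426 + 8575) = (38651 + 2596)/(-30426 + 8575) = 41247/(-21851) = 41247*(-1/21851) = -41247/21851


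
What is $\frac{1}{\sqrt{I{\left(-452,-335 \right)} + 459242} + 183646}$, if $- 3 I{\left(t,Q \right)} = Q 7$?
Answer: $\frac{550938}{101176179877} - \frac{\sqrt{4140213}}{101176179877} \approx 5.4252 \cdot 10^{-6}$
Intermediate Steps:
$I{\left(t,Q \right)} = - \frac{7 Q}{3}$ ($I{\left(t,Q \right)} = - \frac{Q 7}{3} = - \frac{7 Q}{3}$)
$\frac{1}{\sqrt{I{\left(-452,-335 \right)} + 459242} + 183646} = \frac{1}{\sqrt{\left(- \frac{7}{3}\right) \left(-335\right) + 459242} + 183646} = \frac{1}{\sqrt{\frac{2345}{3} + 459242} + 183646} = \frac{1}{\sqrt{\frac{1380071}{3}} + 183646} = \frac{1}{\frac{\sqrt{4140213}}{3} + 183646} = \frac{1}{183646 + \frac{\sqrt{4140213}}{3}}$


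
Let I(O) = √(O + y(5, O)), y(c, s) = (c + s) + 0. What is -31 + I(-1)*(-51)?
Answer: -31 - 51*√3 ≈ -119.33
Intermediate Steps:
y(c, s) = c + s
I(O) = √(5 + 2*O) (I(O) = √(O + (5 + O)) = √(5 + 2*O))
-31 + I(-1)*(-51) = -31 + √(5 + 2*(-1))*(-51) = -31 + √(5 - 2)*(-51) = -31 + √3*(-51) = -31 - 51*√3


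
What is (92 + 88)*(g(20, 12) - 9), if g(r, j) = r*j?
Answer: 41580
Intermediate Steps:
g(r, j) = j*r
(92 + 88)*(g(20, 12) - 9) = (92 + 88)*(12*20 - 9) = 180*(240 - 9) = 180*231 = 41580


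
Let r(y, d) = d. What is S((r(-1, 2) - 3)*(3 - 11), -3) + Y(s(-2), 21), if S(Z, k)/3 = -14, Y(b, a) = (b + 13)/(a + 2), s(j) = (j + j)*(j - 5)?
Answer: -925/23 ≈ -40.217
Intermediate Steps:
s(j) = 2*j*(-5 + j) (s(j) = (2*j)*(-5 + j) = 2*j*(-5 + j))
Y(b, a) = (13 + b)/(2 + a)
S(Z, k) = -42 (S(Z, k) = 3*(-14) = -42)
S((r(-1, 2) - 3)*(3 - 11), -3) + Y(s(-2), 21) = -42 + (13 + 2*(-2)*(-5 - 2))/(2 + 21) = -42 + (13 + 2*(-2)*(-7))/23 = -42 + (13 + 28)/23 = -42 + (1/23)*41 = -42 + 41/23 = -925/23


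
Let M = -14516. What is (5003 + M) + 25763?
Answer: 16250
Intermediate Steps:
(5003 + M) + 25763 = (5003 - 14516) + 25763 = -9513 + 25763 = 16250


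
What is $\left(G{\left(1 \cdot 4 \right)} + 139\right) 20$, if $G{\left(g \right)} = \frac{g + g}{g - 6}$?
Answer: $2700$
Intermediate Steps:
$G{\left(g \right)} = \frac{2 g}{-6 + g}$
$\left(G{\left(1 \cdot 4 \right)} + 139\right) 20 = \left(\frac{2 \cdot 1 \cdot 4}{-6 + 1 \cdot 4} + 139\right) 20 = \left(2 \cdot 4 \frac{1}{-6 + 4} + 139\right) 20 = \left(2 \cdot 4 \frac{1}{-2} + 139\right) 20 = \left(2 \cdot 4 \left(- \frac{1}{2}\right) + 139\right) 20 = \left(-4 + 139\right) 20 = 135 \cdot 20 = 2700$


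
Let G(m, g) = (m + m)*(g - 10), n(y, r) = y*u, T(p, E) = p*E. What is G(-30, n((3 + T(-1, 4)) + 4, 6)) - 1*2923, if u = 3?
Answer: -2863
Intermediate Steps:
T(p, E) = E*p
n(y, r) = 3*y (n(y, r) = y*3 = 3*y)
G(m, g) = 2*m*(-10 + g) (G(m, g) = (2*m)*(-10 + g) = 2*m*(-10 + g))
G(-30, n((3 + T(-1, 4)) + 4, 6)) - 1*2923 = 2*(-30)*(-10 + 3*((3 + 4*(-1)) + 4)) - 1*2923 = 2*(-30)*(-10 + 3*((3 - 4) + 4)) - 2923 = 2*(-30)*(-10 + 3*(-1 + 4)) - 2923 = 2*(-30)*(-10 + 3*3) - 2923 = 2*(-30)*(-10 + 9) - 2923 = 2*(-30)*(-1) - 2923 = 60 - 2923 = -2863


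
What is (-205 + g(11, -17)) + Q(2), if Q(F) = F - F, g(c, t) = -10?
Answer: -215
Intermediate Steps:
Q(F) = 0
(-205 + g(11, -17)) + Q(2) = (-205 - 10) + 0 = -215 + 0 = -215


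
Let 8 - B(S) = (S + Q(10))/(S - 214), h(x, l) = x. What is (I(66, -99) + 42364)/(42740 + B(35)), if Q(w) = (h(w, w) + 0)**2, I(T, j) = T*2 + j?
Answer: 7589063/7652027 ≈ 0.99177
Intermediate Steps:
I(T, j) = j + 2*T (I(T, j) = 2*T + j = j + 2*T)
Q(w) = w**2 (Q(w) = (w + 0)**2 = w**2)
B(S) = 8 - (100 + S)/(-214 + S) (B(S) = 8 - (S + 10**2)/(S - 214) = 8 - (S + 100)/(-214 + S) = 8 - (100 + S)/(-214 + S))
(I(66, -99) + 42364)/(42740 + B(35)) = ((-99 + 2*66) + 42364)/(42740 + (-1812 + 7*35)/(-214 + 35)) = ((-99 + 132) + 42364)/(42740 + (-1812 + 245)/(-179)) = (33 + 42364)/(42740 - 1/179*(-1567)) = 42397/(42740 + 1567/179) = 42397/(7652027/179) = 42397*(179/7652027) = 7589063/7652027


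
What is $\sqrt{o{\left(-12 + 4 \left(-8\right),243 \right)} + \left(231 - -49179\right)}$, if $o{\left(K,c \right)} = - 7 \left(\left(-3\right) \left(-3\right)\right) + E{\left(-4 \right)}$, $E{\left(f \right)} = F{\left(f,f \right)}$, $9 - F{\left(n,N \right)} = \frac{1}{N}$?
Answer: $\frac{5 \sqrt{7897}}{2} \approx 222.16$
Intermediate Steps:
$F{\left(n,N \right)} = 9 - \frac{1}{N}$
$E{\left(f \right)} = 9 - \frac{1}{f}$
$o{\left(K,c \right)} = - \frac{215}{4}$ ($o{\left(K,c \right)} = - 7 \left(\left(-3\right) \left(-3\right)\right) + \left(9 - \frac{1}{-4}\right) = \left(-7\right) 9 + \left(9 - - \frac{1}{4}\right) = -63 + \left(9 + \frac{1}{4}\right) = -63 + \frac{37}{4} = - \frac{215}{4}$)
$\sqrt{o{\left(-12 + 4 \left(-8\right),243 \right)} + \left(231 - -49179\right)} = \sqrt{- \frac{215}{4} + \left(231 - -49179\right)} = \sqrt{- \frac{215}{4} + \left(231 + 49179\right)} = \sqrt{- \frac{215}{4} + 49410} = \sqrt{\frac{197425}{4}} = \frac{5 \sqrt{7897}}{2}$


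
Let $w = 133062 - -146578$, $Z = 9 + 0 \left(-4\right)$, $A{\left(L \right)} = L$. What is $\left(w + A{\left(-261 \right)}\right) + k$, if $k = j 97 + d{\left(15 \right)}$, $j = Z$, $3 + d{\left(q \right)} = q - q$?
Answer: $280249$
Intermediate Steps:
$d{\left(q \right)} = -3$ ($d{\left(q \right)} = -3 + \left(q - q\right) = -3 + 0 = -3$)
$Z = 9$ ($Z = 9 + 0 = 9$)
$j = 9$
$k = 870$ ($k = 9 \cdot 97 - 3 = 873 - 3 = 870$)
$w = 279640$ ($w = 133062 + 146578 = 279640$)
$\left(w + A{\left(-261 \right)}\right) + k = \left(279640 - 261\right) + 870 = 279379 + 870 = 280249$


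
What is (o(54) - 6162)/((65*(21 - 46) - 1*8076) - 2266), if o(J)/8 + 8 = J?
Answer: 5794/11967 ≈ 0.48416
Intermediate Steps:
o(J) = -64 + 8*J
(o(54) - 6162)/((65*(21 - 46) - 1*8076) - 2266) = ((-64 + 8*54) - 6162)/((65*(21 - 46) - 1*8076) - 2266) = ((-64 + 432) - 6162)/((65*(-25) - 8076) - 2266) = (368 - 6162)/((-1625 - 8076) - 2266) = -5794/(-9701 - 2266) = -5794/(-11967) = -5794*(-1/11967) = 5794/11967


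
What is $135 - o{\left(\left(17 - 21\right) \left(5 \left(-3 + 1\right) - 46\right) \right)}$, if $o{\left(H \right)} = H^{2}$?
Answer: $-50041$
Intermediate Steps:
$135 - o{\left(\left(17 - 21\right) \left(5 \left(-3 + 1\right) - 46\right) \right)} = 135 - \left(\left(17 - 21\right) \left(5 \left(-3 + 1\right) - 46\right)\right)^{2} = 135 - \left(- 4 \left(5 \left(-2\right) - 46\right)\right)^{2} = 135 - \left(- 4 \left(-10 - 46\right)\right)^{2} = 135 - \left(\left(-4\right) \left(-56\right)\right)^{2} = 135 - 224^{2} = 135 - 50176 = -50041$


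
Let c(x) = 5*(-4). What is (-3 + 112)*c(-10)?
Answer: -2180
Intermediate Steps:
c(x) = -20
(-3 + 112)*c(-10) = (-3 + 112)*(-20) = 109*(-20) = -2180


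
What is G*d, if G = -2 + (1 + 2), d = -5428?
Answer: -5428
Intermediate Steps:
G = 1 (G = -2 + 3 = 1)
G*d = 1*(-5428) = -5428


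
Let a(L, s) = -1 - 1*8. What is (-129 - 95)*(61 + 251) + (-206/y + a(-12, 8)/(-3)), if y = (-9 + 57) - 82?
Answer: -1187942/17 ≈ -69879.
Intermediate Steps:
a(L, s) = -9 (a(L, s) = -1 - 8 = -9)
y = -34 (y = 48 - 82 = -34)
(-129 - 95)*(61 + 251) + (-206/y + a(-12, 8)/(-3)) = (-129 - 95)*(61 + 251) + (-206/(-34) - 9/(-3)) = -224*312 + (-206*(-1/34) - 9*(-⅓)) = -69888 + (103/17 + 3) = -69888 + 154/17 = -1187942/17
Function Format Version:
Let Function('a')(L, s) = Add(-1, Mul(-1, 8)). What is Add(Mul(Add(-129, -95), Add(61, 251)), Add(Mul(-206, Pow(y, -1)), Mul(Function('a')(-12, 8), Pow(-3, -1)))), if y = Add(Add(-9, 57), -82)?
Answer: Rational(-1187942, 17) ≈ -69879.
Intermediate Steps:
Function('a')(L, s) = -9 (Function('a')(L, s) = Add(-1, -8) = -9)
y = -34 (y = Add(48, -82) = -34)
Add(Mul(Add(-129, -95), Add(61, 251)), Add(Mul(-206, Pow(y, -1)), Mul(Function('a')(-12, 8), Pow(-3, -1)))) = Add(Mul(Add(-129, -95), Add(61, 251)), Add(Mul(-206, Pow(-34, -1)), Mul(-9, Pow(-3, -1)))) = Add(Mul(-224, 312), Add(Mul(-206, Rational(-1, 34)), Mul(-9, Rational(-1, 3)))) = Add(-69888, Add(Rational(103, 17), 3)) = Add(-69888, Rational(154, 17)) = Rational(-1187942, 17)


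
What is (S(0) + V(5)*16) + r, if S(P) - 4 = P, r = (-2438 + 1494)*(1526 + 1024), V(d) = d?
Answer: -2407116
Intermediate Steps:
r = -2407200 (r = -944*2550 = -2407200)
S(P) = 4 + P
(S(0) + V(5)*16) + r = ((4 + 0) + 5*16) - 2407200 = (4 + 80) - 2407200 = 84 - 2407200 = -2407116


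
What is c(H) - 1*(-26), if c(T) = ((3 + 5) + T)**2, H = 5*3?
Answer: 555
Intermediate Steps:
H = 15
c(T) = (8 + T)**2
c(H) - 1*(-26) = (8 + 15)**2 - 1*(-26) = 23**2 + 26 = 529 + 26 = 555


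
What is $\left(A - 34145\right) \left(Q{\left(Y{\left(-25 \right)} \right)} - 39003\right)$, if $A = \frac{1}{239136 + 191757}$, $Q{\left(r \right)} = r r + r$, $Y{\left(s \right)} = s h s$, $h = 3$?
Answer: $- \frac{17059524987856516}{143631} \approx -1.1877 \cdot 10^{11}$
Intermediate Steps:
$Y{\left(s \right)} = 3 s^{2}$ ($Y{\left(s \right)} = s 3 s = 3 s s = 3 s^{2}$)
$Q{\left(r \right)} = r + r^{2}$ ($Q{\left(r \right)} = r^{2} + r = r + r^{2}$)
$A = \frac{1}{430893} \approx 2.3208 \cdot 10^{-6}$
$\left(A - 34145\right) \left(Q{\left(Y{\left(-25 \right)} \right)} - 39003\right) = \left(\frac{1}{430893} - 34145\right) \left(3 \left(-25\right)^{2} \left(1 + 3 \left(-25\right)^{2}\right) - 39003\right) = - \frac{14712841484 \left(3 \cdot 625 \left(1 + 3 \cdot 625\right) - 39003\right)}{430893} = - \frac{14712841484 \left(1875 \left(1 + 1875\right) - 39003\right)}{430893} = - \frac{14712841484 \left(1875 \cdot 1876 - 39003\right)}{430893} = - \frac{14712841484 \left(3517500 - 39003\right)}{430893} = \left(- \frac{14712841484}{430893}\right) 3478497 = - \frac{17059524987856516}{143631}$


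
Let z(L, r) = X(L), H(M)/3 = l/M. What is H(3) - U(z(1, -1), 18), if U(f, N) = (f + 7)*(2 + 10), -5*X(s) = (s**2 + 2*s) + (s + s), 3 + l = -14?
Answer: -89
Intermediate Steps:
l = -17 (l = -3 - 14 = -17)
H(M) = -51/M (H(M) = 3*(-17/M) = -51/M)
X(s) = -4*s/5 - s**2/5 (X(s) = -((s**2 + 2*s) + (s + s))/5 = -((s**2 + 2*s) + 2*s)/5 = -(s**2 + 4*s)/5 = -4*s/5 - s**2/5)
z(L, r) = -L*(4 + L)/5
U(f, N) = 84 + 12*f (U(f, N) = (7 + f)*12 = 84 + 12*f)
H(3) - U(z(1, -1), 18) = -51/3 - (84 + 12*(-1/5*1*(4 + 1))) = -51*1/3 - (84 + 12*(-1/5*1*5)) = -17 - (84 + 12*(-1)) = -17 - (84 - 12) = -17 - 1*72 = -17 - 72 = -89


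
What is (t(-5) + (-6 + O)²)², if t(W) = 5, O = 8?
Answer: 81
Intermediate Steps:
(t(-5) + (-6 + O)²)² = (5 + (-6 + 8)²)² = (5 + 2²)² = (5 + 4)² = 9² = 81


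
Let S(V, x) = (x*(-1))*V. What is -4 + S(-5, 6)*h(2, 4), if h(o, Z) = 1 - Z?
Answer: -94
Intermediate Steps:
S(V, x) = -V*x (S(V, x) = (-x)*V = -V*x)
-4 + S(-5, 6)*h(2, 4) = -4 + (-1*(-5)*6)*(1 - 1*4) = -4 + 30*(1 - 4) = -4 + 30*(-3) = -4 - 90 = -94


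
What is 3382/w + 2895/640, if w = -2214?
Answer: 424505/141696 ≈ 2.9959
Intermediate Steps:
3382/w + 2895/640 = 3382/(-2214) + 2895/640 = 3382*(-1/2214) + 2895*(1/640) = -1691/1107 + 579/128 = 424505/141696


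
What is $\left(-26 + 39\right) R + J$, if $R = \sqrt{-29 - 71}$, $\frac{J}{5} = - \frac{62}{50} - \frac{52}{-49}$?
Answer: $- \frac{219}{245} + 130 i \approx -0.89388 + 130.0 i$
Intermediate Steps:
$J = - \frac{219}{245}$ ($J = 5 \left(- \frac{62}{50} - \frac{52}{-49}\right) = 5 \left(\left(-62\right) \frac{1}{50} - - \frac{52}{49}\right) = 5 \left(- \frac{31}{25} + \frac{52}{49}\right) = 5 \left(- \frac{219}{1225}\right) = - \frac{219}{245} \approx -0.89388$)
$R = 10 i$ ($R = \sqrt{-100} = 10 i \approx 10.0 i$)
$\left(-26 + 39\right) R + J = \left(-26 + 39\right) 10 i - \frac{219}{245} = 13 \cdot 10 i - \frac{219}{245} = 130 i - \frac{219}{245} = - \frac{219}{245} + 130 i$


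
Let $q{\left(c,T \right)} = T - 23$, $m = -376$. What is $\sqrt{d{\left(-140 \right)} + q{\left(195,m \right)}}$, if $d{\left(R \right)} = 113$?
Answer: $i \sqrt{286} \approx 16.912 i$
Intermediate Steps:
$q{\left(c,T \right)} = -23 + T$
$\sqrt{d{\left(-140 \right)} + q{\left(195,m \right)}} = \sqrt{113 - 399} = \sqrt{-286} = i \sqrt{286}$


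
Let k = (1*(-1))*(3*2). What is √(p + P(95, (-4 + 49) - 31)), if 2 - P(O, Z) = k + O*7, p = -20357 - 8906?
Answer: 4*I*√1870 ≈ 172.97*I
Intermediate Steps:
k = -6 (k = -1*6 = -6)
p = -29263
P(O, Z) = 8 - 7*O (P(O, Z) = 2 - (-6 + O*7) = 2 - (-6 + 7*O) = 2 + (6 - 7*O) = 8 - 7*O)
√(p + P(95, (-4 + 49) - 31)) = √(-29263 + (8 - 7*95)) = √(-29263 + (8 - 665)) = √(-29263 - 657) = √(-29920) = 4*I*√1870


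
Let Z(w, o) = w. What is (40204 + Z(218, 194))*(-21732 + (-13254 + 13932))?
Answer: -851044788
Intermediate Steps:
(40204 + Z(218, 194))*(-21732 + (-13254 + 13932)) = (40204 + 218)*(-21732 + (-13254 + 13932)) = 40422*(-21732 + 678) = 40422*(-21054) = -851044788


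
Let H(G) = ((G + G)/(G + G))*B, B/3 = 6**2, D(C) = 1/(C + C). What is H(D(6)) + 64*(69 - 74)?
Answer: -212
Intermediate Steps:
D(C) = 1/(2*C)
B = 108 (B = 3*6**2 = 3*36 = 108)
H(G) = 108 (H(G) = ((G + G)/(G + G))*108 = ((2*G)/((2*G)))*108 = ((2*G)*(1/(2*G)))*108 = 1*108 = 108)
H(D(6)) + 64*(69 - 74) = 108 + 64*(69 - 74) = 108 + 64*(-5) = 108 - 320 = -212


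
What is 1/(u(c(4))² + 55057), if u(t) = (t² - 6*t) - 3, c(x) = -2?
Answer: 1/55226 ≈ 1.8107e-5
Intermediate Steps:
u(t) = -3 + t² - 6*t
1/(u(c(4))² + 55057) = 1/((-3 + (-2)² - 6*(-2))² + 55057) = 1/((-3 + 4 + 12)² + 55057) = 1/(13² + 55057) = 1/(169 + 55057) = 1/55226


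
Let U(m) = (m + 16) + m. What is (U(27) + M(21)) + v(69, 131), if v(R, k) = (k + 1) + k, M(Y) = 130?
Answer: 463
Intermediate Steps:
U(m) = 16 + 2*m (U(m) = (16 + m) + m = 16 + 2*m)
v(R, k) = 1 + 2*k (v(R, k) = (1 + k) + k = 1 + 2*k)
(U(27) + M(21)) + v(69, 131) = ((16 + 2*27) + 130) + (1 + 2*131) = ((16 + 54) + 130) + (1 + 262) = (70 + 130) + 263 = 200 + 263 = 463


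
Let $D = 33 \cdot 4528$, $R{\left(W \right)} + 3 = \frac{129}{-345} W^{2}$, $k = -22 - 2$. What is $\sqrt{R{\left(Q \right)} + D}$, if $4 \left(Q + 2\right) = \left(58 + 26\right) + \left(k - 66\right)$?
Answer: $\frac{83 \sqrt{1147355}}{230} \approx 386.54$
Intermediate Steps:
$k = -24$
$Q = - \frac{7}{2}$ ($Q = -2 + \frac{\left(58 + 26\right) - 90}{4} = -2 + \frac{84 - 90}{4} = -2 + \frac{1}{4} \left(-6\right) = -2 - \frac{3}{2} = - \frac{7}{2} \approx -3.5$)
$R{\left(W \right)} = -3 - \frac{43 W^{2}}{115}$ ($R{\left(W \right)} = -3 + \frac{129}{-345} W^{2} = -3 + 129 \left(- \frac{1}{345}\right) W^{2} = -3 - \frac{43 W^{2}}{115}$)
$D = 149424$
$\sqrt{R{\left(Q \right)} + D} = \sqrt{\left(-3 - \frac{43 \left(- \frac{7}{2}\right)^{2}}{115}\right) + 149424} = \sqrt{\left(-3 - \frac{2107}{460}\right) + 149424} = \sqrt{- \frac{3487}{460} + 149424} = \sqrt{\frac{68731553}{460}} = \frac{83 \sqrt{1147355}}{230}$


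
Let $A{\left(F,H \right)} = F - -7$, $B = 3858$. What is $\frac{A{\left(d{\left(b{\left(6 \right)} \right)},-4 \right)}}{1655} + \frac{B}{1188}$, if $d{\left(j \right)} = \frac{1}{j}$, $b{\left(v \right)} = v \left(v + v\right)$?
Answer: $\frac{852443}{262152} \approx 3.2517$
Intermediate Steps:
$b{\left(v \right)} = 2 v^{2}$ ($b{\left(v \right)} = v 2 v = 2 v^{2}$)
$A{\left(F,H \right)} = 7 + F$ ($A{\left(F,H \right)} = F + 7 = 7 + F$)
$\frac{A{\left(d{\left(b{\left(6 \right)} \right)},-4 \right)}}{1655} + \frac{B}{1188} = \frac{7 + \frac{1}{2 \cdot 6^{2}}}{1655} + \frac{3858}{1188} = \left(7 + \frac{1}{2 \cdot 36}\right) \frac{1}{1655} + 3858 \cdot \frac{1}{1188} = \left(7 + \frac{1}{72}\right) \frac{1}{1655} + \frac{643}{198} = \frac{505}{72} \cdot \frac{1}{1655} + \frac{643}{198} = \frac{101}{23832} + \frac{643}{198} = \frac{852443}{262152}$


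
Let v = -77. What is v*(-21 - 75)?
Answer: 7392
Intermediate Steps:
v*(-21 - 75) = -77*(-21 - 75) = -77*(-96) = 7392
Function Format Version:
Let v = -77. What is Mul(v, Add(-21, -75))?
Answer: 7392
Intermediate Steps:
Mul(v, Add(-21, -75)) = Mul(-77, Add(-21, -75)) = Mul(-77, -96) = 7392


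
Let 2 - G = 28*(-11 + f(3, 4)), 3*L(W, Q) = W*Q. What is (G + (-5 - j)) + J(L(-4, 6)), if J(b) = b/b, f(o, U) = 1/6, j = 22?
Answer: 838/3 ≈ 279.33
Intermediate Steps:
f(o, U) = 1/6
L(W, Q) = Q*W/3 (L(W, Q) = (W*Q)/3 = (Q*W)/3 = Q*W/3)
G = 916/3 (G = 2 - 28*(-11 + 1/6) = 2 - 28*(-65)/6 = 2 - 1*(-910/3) = 2 + 910/3 = 916/3 ≈ 305.33)
J(b) = 1
(G + (-5 - j)) + J(L(-4, 6)) = (916/3 + (-5 - 1*22)) + 1 = (916/3 + (-5 - 22)) + 1 = (916/3 - 27) + 1 = 835/3 + 1 = 838/3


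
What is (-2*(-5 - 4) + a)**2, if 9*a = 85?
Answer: 61009/81 ≈ 753.20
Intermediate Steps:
a = 85/9 (a = (1/9)*85 = 85/9 ≈ 9.4444)
(-2*(-5 - 4) + a)**2 = (-2*(-5 - 4) + 85/9)**2 = (-2*(-9) + 85/9)**2 = (18 + 85/9)**2 = (247/9)**2 = 61009/81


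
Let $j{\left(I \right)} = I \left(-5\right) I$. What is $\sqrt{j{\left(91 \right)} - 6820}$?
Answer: $5 i \sqrt{1929} \approx 219.6 i$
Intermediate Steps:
$j{\left(I \right)} = - 5 I^{2}$ ($j{\left(I \right)} = - 5 I I = - 5 I^{2}$)
$\sqrt{j{\left(91 \right)} - 6820} = \sqrt{- 5 \cdot 91^{2} - 6820} = \sqrt{\left(-5\right) 8281 - 6820} = \sqrt{-41405 - 6820} = \sqrt{-48225} = 5 i \sqrt{1929}$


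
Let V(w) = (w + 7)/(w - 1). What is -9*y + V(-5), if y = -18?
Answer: 485/3 ≈ 161.67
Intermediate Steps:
V(w) = (7 + w)/(-1 + w)
-9*y + V(-5) = -9*(-18) + (7 - 5)/(-1 - 5) = 162 + 2/(-6) = 162 - ⅙*2 = 162 - ⅓ = 485/3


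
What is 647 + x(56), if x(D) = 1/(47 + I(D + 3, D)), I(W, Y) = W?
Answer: 68583/106 ≈ 647.01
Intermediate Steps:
x(D) = 1/(50 + D) (x(D) = 1/(47 + (D + 3)) = 1/(47 + (3 + D)) = 1/(50 + D))
647 + x(56) = 647 + 1/(50 + 56) = 647 + 1/106 = 68583/106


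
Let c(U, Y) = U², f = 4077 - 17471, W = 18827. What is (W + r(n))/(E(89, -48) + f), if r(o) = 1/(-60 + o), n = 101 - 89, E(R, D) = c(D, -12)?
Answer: -180739/106464 ≈ -1.6977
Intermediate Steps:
f = -13394
E(R, D) = D²
n = 12
(W + r(n))/(E(89, -48) + f) = (18827 + 1/(-60 + 12))/((-48)² - 13394) = (18827 + 1/(-48))/(2304 - 13394) = (18827 - 1/48)/(-11090) = (903695/48)*(-1/11090) = -180739/106464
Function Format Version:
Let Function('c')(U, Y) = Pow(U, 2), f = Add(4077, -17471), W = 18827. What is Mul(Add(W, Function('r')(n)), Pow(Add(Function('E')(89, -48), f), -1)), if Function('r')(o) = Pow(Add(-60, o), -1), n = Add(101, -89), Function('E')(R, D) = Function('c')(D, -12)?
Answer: Rational(-180739, 106464) ≈ -1.6977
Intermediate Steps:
f = -13394
Function('E')(R, D) = Pow(D, 2)
n = 12
Mul(Add(W, Function('r')(n)), Pow(Add(Function('E')(89, -48), f), -1)) = Mul(Add(18827, Pow(Add(-60, 12), -1)), Pow(Add(Pow(-48, 2), -13394), -1)) = Mul(Add(18827, Pow(-48, -1)), Pow(Add(2304, -13394), -1)) = Mul(Add(18827, Rational(-1, 48)), Pow(-11090, -1)) = Mul(Rational(903695, 48), Rational(-1, 11090)) = Rational(-180739, 106464)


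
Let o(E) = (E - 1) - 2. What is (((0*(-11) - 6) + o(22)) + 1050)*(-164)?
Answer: -174332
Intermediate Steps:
o(E) = -3 + E (o(E) = (-1 + E) - 2 = -3 + E)
(((0*(-11) - 6) + o(22)) + 1050)*(-164) = (((0*(-11) - 6) + (-3 + 22)) + 1050)*(-164) = (((0 - 6) + 19) + 1050)*(-164) = ((-6 + 19) + 1050)*(-164) = (13 + 1050)*(-164) = 1063*(-164) = -174332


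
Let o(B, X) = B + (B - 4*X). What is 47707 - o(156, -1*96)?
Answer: 47011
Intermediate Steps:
o(B, X) = -4*X + 2*B
47707 - o(156, -1*96) = 47707 - (-(-4)*96 + 2*156) = 47707 - (-4*(-96) + 312) = 47707 - (384 + 312) = 47707 - 1*696 = 47707 - 696 = 47011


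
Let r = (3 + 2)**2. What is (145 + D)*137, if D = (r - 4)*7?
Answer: 40004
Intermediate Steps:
r = 25 (r = 5**2 = 25)
D = 147 (D = (25 - 4)*7 = 21*7 = 147)
(145 + D)*137 = (145 + 147)*137 = 292*137 = 40004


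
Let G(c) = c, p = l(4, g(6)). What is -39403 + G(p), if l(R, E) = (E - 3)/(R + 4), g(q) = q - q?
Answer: -315227/8 ≈ -39403.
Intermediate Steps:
g(q) = 0
l(R, E) = (-3 + E)/(4 + R)
p = -3/8 (p = (-3 + 0)/(4 + 4) = -3/8 ≈ -0.37500)
-39403 + G(p) = -39403 - 3/8 = -315227/8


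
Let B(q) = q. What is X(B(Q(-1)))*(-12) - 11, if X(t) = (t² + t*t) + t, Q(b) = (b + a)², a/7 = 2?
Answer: -687503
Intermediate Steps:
a = 14 (a = 7*2 = 14)
Q(b) = (14 + b)² (Q(b) = (b + 14)² = (14 + b)²)
X(t) = t + 2*t² (X(t) = (t² + t²) + t = 2*t² + t = t + 2*t²)
X(B(Q(-1)))*(-12) - 11 = ((14 - 1)²*(1 + 2*(14 - 1)²))*(-12) - 11 = (13²*(1 + 2*13²))*(-12) - 11 = (169*(1 + 2*169))*(-12) - 11 = (169*(1 + 338))*(-12) - 11 = (169*339)*(-12) - 11 = 57291*(-12) - 11 = -687492 - 11 = -687503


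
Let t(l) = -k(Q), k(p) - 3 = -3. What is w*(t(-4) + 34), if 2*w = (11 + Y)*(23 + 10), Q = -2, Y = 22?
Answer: 18513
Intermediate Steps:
w = 1089/2 (w = ((11 + 22)*(23 + 10))/2 = (33*33)/2 = (½)*1089 = 1089/2 ≈ 544.50)
k(p) = 0 (k(p) = 3 - 3 = 0)
t(l) = 0 (t(l) = -1*0 = 0)
w*(t(-4) + 34) = 1089*(0 + 34)/2 = (1089/2)*34 = 18513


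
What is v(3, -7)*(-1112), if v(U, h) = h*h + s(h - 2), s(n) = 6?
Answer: -61160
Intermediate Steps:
v(U, h) = 6 + h**2 (v(U, h) = h*h + 6 = h**2 + 6 = 6 + h**2)
v(3, -7)*(-1112) = (6 + (-7)**2)*(-1112) = (6 + 49)*(-1112) = 55*(-1112) = -61160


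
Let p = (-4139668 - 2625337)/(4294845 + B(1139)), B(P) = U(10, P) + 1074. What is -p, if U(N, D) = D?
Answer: 6765005/4297058 ≈ 1.5743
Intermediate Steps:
B(P) = 1074 + P (B(P) = P + 1074 = 1074 + P)
p = -6765005/4297058 (p = (-4139668 - 2625337)/(4294845 + (1074 + 1139)) = -6765005/(4294845 + 2213) = -6765005/4297058 ≈ -1.5743)
-p = -1*(-6765005/4297058) = 6765005/4297058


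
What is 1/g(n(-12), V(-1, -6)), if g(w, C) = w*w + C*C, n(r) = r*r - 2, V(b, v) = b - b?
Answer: 1/20164 ≈ 4.9593e-5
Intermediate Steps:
V(b, v) = 0
n(r) = -2 + r**2 (n(r) = r**2 - 2 = -2 + r**2)
g(w, C) = C**2 + w**2 (g(w, C) = w**2 + C**2 = C**2 + w**2)
1/g(n(-12), V(-1, -6)) = 1/(0**2 + (-2 + (-12)**2)**2) = 1/(0 + (-2 + 144)**2) = 1/(0 + 142**2) = 1/(0 + 20164) = 1/20164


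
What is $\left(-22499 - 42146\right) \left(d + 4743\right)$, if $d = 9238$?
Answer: $-903801745$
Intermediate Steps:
$\left(-22499 - 42146\right) \left(d + 4743\right) = \left(-22499 - 42146\right) \left(9238 + 4743\right) = \left(-64645\right) 13981 = -903801745$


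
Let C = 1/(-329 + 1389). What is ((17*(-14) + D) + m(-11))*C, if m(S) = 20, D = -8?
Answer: -113/530 ≈ -0.21321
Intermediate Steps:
C = 1/1060 ≈ 0.00094340
((17*(-14) + D) + m(-11))*C = ((17*(-14) - 8) + 20)*(1/1060) = ((-238 - 8) + 20)*(1/1060) = (-246 + 20)*(1/1060) = -226*1/1060 = -113/530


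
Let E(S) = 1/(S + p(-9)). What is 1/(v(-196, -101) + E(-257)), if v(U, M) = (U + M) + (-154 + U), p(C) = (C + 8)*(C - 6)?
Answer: -242/156575 ≈ -0.0015456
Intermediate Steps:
p(C) = (-6 + C)*(8 + C) (p(C) = (8 + C)*(-6 + C) = (-6 + C)*(8 + C))
v(U, M) = -154 + M + 2*U (v(U, M) = (M + U) + (-154 + U) = -154 + M + 2*U)
E(S) = 1/(15 + S) (E(S) = 1/(S + (-48 + (-9)² + 2*(-9))) = 1/(S + (-48 + 81 - 18)) = 1/(S + 15) = 1/(15 + S))
1/(v(-196, -101) + E(-257)) = 1/((-154 - 101 + 2*(-196)) + 1/(15 - 257)) = 1/((-154 - 101 - 392) + 1/(-242)) = 1/(-647 - 1/242) = 1/(-156575/242) = -242/156575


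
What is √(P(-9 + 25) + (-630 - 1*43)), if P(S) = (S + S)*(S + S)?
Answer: 3*√39 ≈ 18.735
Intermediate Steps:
P(S) = 4*S² (P(S) = (2*S)*(2*S) = 4*S²)
√(P(-9 + 25) + (-630 - 1*43)) = √(4*(-9 + 25)² + (-630 - 1*43)) = √(4*16² + (-630 - 43)) = √(4*256 - 673) = √(1024 - 673) = √351 = 3*√39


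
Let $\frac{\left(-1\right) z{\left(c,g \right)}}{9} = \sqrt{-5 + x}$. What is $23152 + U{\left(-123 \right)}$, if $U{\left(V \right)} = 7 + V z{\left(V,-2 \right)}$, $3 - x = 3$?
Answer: $23159 + 1107 i \sqrt{5} \approx 23159.0 + 2475.3 i$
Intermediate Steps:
$x = 0$ ($x = 3 - 3 = 0$)
$z{\left(c,g \right)} = - 9 i \sqrt{5}$ ($z{\left(c,g \right)} = - 9 \sqrt{-5 + 0} = - 9 \sqrt{-5} = - 9 i \sqrt{5}$)
$U{\left(V \right)} = 7 - 9 i V \sqrt{5}$ ($U{\left(V \right)} = 7 + V \left(- 9 i \sqrt{5}\right) = 7 - 9 i V \sqrt{5}$)
$23152 + U{\left(-123 \right)} = 23152 + \left(7 - 9 i \left(-123\right) \sqrt{5}\right) = 23152 + \left(7 + 1107 i \sqrt{5}\right) = 23159 + 1107 i \sqrt{5}$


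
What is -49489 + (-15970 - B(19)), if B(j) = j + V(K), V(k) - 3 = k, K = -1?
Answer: -65480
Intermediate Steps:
V(k) = 3 + k
B(j) = 2 + j (B(j) = j + (3 - 1) = j + 2 = 2 + j)
-49489 + (-15970 - B(19)) = -49489 + (-15970 - (2 + 19)) = -49489 + (-15970 - 1*21) = -49489 + (-15970 - 21) = -49489 - 15991 = -65480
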